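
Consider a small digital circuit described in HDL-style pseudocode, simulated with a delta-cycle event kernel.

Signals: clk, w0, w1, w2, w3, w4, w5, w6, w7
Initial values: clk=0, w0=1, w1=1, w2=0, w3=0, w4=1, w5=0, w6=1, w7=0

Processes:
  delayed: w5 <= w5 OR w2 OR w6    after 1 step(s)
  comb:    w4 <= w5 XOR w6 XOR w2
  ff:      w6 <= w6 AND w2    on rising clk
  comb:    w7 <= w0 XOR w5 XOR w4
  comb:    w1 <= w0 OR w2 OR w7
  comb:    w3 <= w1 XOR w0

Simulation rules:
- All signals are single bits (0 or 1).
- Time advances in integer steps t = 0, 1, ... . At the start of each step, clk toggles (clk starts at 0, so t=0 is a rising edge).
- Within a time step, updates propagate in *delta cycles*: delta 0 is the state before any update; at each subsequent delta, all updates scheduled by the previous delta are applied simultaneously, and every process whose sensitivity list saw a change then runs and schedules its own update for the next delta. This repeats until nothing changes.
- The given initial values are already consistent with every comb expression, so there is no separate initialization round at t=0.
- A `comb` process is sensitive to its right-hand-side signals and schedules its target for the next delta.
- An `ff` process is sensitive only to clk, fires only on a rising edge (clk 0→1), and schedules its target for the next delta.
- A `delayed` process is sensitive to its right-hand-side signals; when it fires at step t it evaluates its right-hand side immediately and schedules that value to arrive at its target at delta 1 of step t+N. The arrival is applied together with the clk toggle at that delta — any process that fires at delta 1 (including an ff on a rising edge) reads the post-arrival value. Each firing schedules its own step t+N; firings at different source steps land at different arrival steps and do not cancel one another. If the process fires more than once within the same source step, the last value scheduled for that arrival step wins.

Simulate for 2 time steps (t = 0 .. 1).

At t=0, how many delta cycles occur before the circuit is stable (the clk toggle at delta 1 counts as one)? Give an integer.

4

[bits: clk,w6,w3,w0,w4,w1,w2,w5,w7]
t=0: Δ0=010111000 Δ1=110111000 Δ2=100111000 Δ3=100101000 Δ4=100101001 | 4Δ
t=1: Δ0=100101001 Δ1=000101001 | 1Δ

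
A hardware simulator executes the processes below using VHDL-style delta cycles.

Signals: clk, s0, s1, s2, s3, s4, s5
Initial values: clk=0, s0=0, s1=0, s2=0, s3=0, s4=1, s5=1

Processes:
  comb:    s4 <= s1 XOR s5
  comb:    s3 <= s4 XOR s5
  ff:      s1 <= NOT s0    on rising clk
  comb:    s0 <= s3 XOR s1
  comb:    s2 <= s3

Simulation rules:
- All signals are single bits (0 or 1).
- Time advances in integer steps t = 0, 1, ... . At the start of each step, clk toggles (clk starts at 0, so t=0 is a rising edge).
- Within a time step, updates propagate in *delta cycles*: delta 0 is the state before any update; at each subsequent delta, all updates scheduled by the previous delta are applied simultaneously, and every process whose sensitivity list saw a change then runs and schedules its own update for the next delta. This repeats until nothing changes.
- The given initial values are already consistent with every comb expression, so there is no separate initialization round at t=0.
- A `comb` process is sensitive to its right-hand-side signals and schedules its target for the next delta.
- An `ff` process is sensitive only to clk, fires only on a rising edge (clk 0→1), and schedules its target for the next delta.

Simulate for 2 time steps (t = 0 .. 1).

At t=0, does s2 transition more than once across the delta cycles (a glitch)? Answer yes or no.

t0.Δ0 s4=1 clk=0 s1=0 s0=0 s5=1 s2=0 s3=0
t0.Δ1 s4=1 clk=1 s1=0 s0=0 s5=1 s2=0 s3=0
t0.Δ2 s4=1 clk=1 s1=1 s0=0 s5=1 s2=0 s3=0
t0.Δ3 s4=0 clk=1 s1=1 s0=1 s5=1 s2=0 s3=0
t0.Δ4 s4=0 clk=1 s1=1 s0=1 s5=1 s2=0 s3=1
t0.Δ5 s4=0 clk=1 s1=1 s0=0 s5=1 s2=1 s3=1
t1.Δ0 s4=0 clk=1 s1=1 s0=0 s5=1 s2=1 s3=1
t1.Δ1 s4=0 clk=0 s1=1 s0=0 s5=1 s2=1 s3=1

no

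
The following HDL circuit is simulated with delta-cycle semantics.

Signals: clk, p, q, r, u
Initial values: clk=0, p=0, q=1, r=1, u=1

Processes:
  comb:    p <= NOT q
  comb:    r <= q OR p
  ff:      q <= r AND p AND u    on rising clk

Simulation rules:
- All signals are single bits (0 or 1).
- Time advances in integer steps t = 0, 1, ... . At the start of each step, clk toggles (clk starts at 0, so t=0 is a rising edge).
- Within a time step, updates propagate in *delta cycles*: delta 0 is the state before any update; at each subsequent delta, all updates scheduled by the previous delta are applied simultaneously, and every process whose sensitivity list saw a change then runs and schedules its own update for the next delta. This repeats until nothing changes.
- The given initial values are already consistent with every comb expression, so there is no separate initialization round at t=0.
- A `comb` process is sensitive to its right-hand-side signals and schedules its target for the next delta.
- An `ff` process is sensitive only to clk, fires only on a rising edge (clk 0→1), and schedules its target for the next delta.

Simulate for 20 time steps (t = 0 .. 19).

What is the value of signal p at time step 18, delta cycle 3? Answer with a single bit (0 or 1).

0

t=0 Δ0: r=1 u=1 q=1 clk=0 p=0
  Δ1: clk:0→1
  Δ2: q:1→0
  Δ3: r:1→0, p:0→1
  Δ4: r:0→1
  (4Δ to stable)
t=1 Δ0: r=1 u=1 q=0 clk=1 p=1
  Δ1: clk:1→0
  (1Δ to stable)
t=2 Δ0: r=1 u=1 q=0 clk=0 p=1
  Δ1: clk:0→1
  Δ2: q:0→1
  Δ3: p:1→0
  (3Δ to stable)
t=3 Δ0: r=1 u=1 q=1 clk=1 p=0
  Δ1: clk:1→0
  (1Δ to stable)
t=4 Δ0: r=1 u=1 q=1 clk=0 p=0
  Δ1: clk:0→1
  Δ2: q:1→0
  Δ3: r:1→0, p:0→1
  Δ4: r:0→1
  (4Δ to stable)
t=5 Δ0: r=1 u=1 q=0 clk=1 p=1
  Δ1: clk:1→0
  (1Δ to stable)
t=6 Δ0: r=1 u=1 q=0 clk=0 p=1
  Δ1: clk:0→1
  Δ2: q:0→1
  Δ3: p:1→0
  (3Δ to stable)
t=7 Δ0: r=1 u=1 q=1 clk=1 p=0
  Δ1: clk:1→0
  (1Δ to stable)
t=8 Δ0: r=1 u=1 q=1 clk=0 p=0
  Δ1: clk:0→1
  Δ2: q:1→0
  Δ3: r:1→0, p:0→1
  Δ4: r:0→1
  (4Δ to stable)
t=9 Δ0: r=1 u=1 q=0 clk=1 p=1
  Δ1: clk:1→0
  (1Δ to stable)
t=10 Δ0: r=1 u=1 q=0 clk=0 p=1
  Δ1: clk:0→1
  Δ2: q:0→1
  Δ3: p:1→0
  (3Δ to stable)
t=11 Δ0: r=1 u=1 q=1 clk=1 p=0
  Δ1: clk:1→0
  (1Δ to stable)
t=12 Δ0: r=1 u=1 q=1 clk=0 p=0
  Δ1: clk:0→1
  Δ2: q:1→0
  Δ3: r:1→0, p:0→1
  Δ4: r:0→1
  (4Δ to stable)
t=13 Δ0: r=1 u=1 q=0 clk=1 p=1
  Δ1: clk:1→0
  (1Δ to stable)
t=14 Δ0: r=1 u=1 q=0 clk=0 p=1
  Δ1: clk:0→1
  Δ2: q:0→1
  Δ3: p:1→0
  (3Δ to stable)
t=15 Δ0: r=1 u=1 q=1 clk=1 p=0
  Δ1: clk:1→0
  (1Δ to stable)
t=16 Δ0: r=1 u=1 q=1 clk=0 p=0
  Δ1: clk:0→1
  Δ2: q:1→0
  Δ3: r:1→0, p:0→1
  Δ4: r:0→1
  (4Δ to stable)
t=17 Δ0: r=1 u=1 q=0 clk=1 p=1
  Δ1: clk:1→0
  (1Δ to stable)
t=18 Δ0: r=1 u=1 q=0 clk=0 p=1
  Δ1: clk:0→1
  Δ2: q:0→1
  Δ3: p:1→0
  (3Δ to stable)
t=19 Δ0: r=1 u=1 q=1 clk=1 p=0
  Δ1: clk:1→0
  (1Δ to stable)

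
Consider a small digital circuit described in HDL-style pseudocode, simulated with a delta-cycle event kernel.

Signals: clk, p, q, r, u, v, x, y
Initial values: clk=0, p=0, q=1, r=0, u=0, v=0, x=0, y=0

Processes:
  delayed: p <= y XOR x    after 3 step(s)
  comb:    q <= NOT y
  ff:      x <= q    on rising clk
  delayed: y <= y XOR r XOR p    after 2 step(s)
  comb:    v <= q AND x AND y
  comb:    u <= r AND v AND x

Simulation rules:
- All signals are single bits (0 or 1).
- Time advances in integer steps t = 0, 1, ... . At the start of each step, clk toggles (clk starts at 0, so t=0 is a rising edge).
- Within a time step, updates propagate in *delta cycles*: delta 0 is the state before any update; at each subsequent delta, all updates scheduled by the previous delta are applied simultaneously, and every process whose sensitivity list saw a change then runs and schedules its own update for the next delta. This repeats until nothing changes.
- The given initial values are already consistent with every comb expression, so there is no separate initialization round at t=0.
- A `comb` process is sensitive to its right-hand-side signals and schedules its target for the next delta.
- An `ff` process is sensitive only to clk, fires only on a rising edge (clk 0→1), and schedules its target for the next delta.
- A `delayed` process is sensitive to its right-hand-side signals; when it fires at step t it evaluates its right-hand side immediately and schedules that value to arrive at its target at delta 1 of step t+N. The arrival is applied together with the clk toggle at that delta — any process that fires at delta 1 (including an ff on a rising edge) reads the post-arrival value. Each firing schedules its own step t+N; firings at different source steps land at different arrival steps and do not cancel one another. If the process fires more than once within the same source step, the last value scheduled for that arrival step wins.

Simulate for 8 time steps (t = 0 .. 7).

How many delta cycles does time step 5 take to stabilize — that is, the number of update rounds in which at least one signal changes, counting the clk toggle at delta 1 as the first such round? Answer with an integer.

3

[bits: x,y,r,v,clk,q,p,u]
t=0: Δ0=00000100 Δ1=00001100 Δ2=10001100 | 2Δ
t=1: Δ0=10001100 Δ1=10000100 | 1Δ
t=2: Δ0=10000100 Δ1=10001100 | 1Δ
t=3: Δ0=10001100 Δ1=10000110 | 1Δ
t=4: Δ0=10000110 Δ1=10001110 | 1Δ
t=5: Δ0=10001110 Δ1=11000110 Δ2=11010010 Δ3=11000010 | 3Δ
t=6: Δ0=11000010 Δ1=11001010 Δ2=01001010 | 2Δ
t=7: Δ0=01001010 Δ1=00000010 Δ2=00000110 | 2Δ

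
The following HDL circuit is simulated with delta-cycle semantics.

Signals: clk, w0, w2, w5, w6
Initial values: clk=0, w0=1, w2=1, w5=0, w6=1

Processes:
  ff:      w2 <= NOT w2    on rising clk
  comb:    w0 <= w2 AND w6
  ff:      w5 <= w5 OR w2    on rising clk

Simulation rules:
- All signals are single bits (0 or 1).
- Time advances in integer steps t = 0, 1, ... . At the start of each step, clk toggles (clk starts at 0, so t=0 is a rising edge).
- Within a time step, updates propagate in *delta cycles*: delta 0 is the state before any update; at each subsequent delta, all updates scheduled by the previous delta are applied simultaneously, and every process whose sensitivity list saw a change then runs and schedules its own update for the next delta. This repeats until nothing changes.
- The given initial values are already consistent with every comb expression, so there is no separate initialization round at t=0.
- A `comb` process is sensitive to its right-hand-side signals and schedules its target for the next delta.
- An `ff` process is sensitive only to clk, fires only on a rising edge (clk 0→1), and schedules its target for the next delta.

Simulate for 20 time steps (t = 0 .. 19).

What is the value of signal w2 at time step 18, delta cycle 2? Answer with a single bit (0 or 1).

1

t0.Δ0 w6=1 w2=1 clk=0 w5=0 w0=1
t0.Δ1 w6=1 w2=1 clk=1 w5=0 w0=1
t0.Δ2 w6=1 w2=0 clk=1 w5=1 w0=1
t0.Δ3 w6=1 w2=0 clk=1 w5=1 w0=0
t1.Δ0 w6=1 w2=0 clk=1 w5=1 w0=0
t1.Δ1 w6=1 w2=0 clk=0 w5=1 w0=0
t2.Δ0 w6=1 w2=0 clk=0 w5=1 w0=0
t2.Δ1 w6=1 w2=0 clk=1 w5=1 w0=0
t2.Δ2 w6=1 w2=1 clk=1 w5=1 w0=0
t2.Δ3 w6=1 w2=1 clk=1 w5=1 w0=1
t3.Δ0 w6=1 w2=1 clk=1 w5=1 w0=1
t3.Δ1 w6=1 w2=1 clk=0 w5=1 w0=1
t4.Δ0 w6=1 w2=1 clk=0 w5=1 w0=1
t4.Δ1 w6=1 w2=1 clk=1 w5=1 w0=1
t4.Δ2 w6=1 w2=0 clk=1 w5=1 w0=1
t4.Δ3 w6=1 w2=0 clk=1 w5=1 w0=0
t5.Δ0 w6=1 w2=0 clk=1 w5=1 w0=0
t5.Δ1 w6=1 w2=0 clk=0 w5=1 w0=0
t6.Δ0 w6=1 w2=0 clk=0 w5=1 w0=0
t6.Δ1 w6=1 w2=0 clk=1 w5=1 w0=0
t6.Δ2 w6=1 w2=1 clk=1 w5=1 w0=0
t6.Δ3 w6=1 w2=1 clk=1 w5=1 w0=1
t7.Δ0 w6=1 w2=1 clk=1 w5=1 w0=1
t7.Δ1 w6=1 w2=1 clk=0 w5=1 w0=1
t8.Δ0 w6=1 w2=1 clk=0 w5=1 w0=1
t8.Δ1 w6=1 w2=1 clk=1 w5=1 w0=1
t8.Δ2 w6=1 w2=0 clk=1 w5=1 w0=1
t8.Δ3 w6=1 w2=0 clk=1 w5=1 w0=0
t9.Δ0 w6=1 w2=0 clk=1 w5=1 w0=0
t9.Δ1 w6=1 w2=0 clk=0 w5=1 w0=0
t10.Δ0 w6=1 w2=0 clk=0 w5=1 w0=0
t10.Δ1 w6=1 w2=0 clk=1 w5=1 w0=0
t10.Δ2 w6=1 w2=1 clk=1 w5=1 w0=0
t10.Δ3 w6=1 w2=1 clk=1 w5=1 w0=1
t11.Δ0 w6=1 w2=1 clk=1 w5=1 w0=1
t11.Δ1 w6=1 w2=1 clk=0 w5=1 w0=1
t12.Δ0 w6=1 w2=1 clk=0 w5=1 w0=1
t12.Δ1 w6=1 w2=1 clk=1 w5=1 w0=1
t12.Δ2 w6=1 w2=0 clk=1 w5=1 w0=1
t12.Δ3 w6=1 w2=0 clk=1 w5=1 w0=0
t13.Δ0 w6=1 w2=0 clk=1 w5=1 w0=0
t13.Δ1 w6=1 w2=0 clk=0 w5=1 w0=0
t14.Δ0 w6=1 w2=0 clk=0 w5=1 w0=0
t14.Δ1 w6=1 w2=0 clk=1 w5=1 w0=0
t14.Δ2 w6=1 w2=1 clk=1 w5=1 w0=0
t14.Δ3 w6=1 w2=1 clk=1 w5=1 w0=1
t15.Δ0 w6=1 w2=1 clk=1 w5=1 w0=1
t15.Δ1 w6=1 w2=1 clk=0 w5=1 w0=1
t16.Δ0 w6=1 w2=1 clk=0 w5=1 w0=1
t16.Δ1 w6=1 w2=1 clk=1 w5=1 w0=1
t16.Δ2 w6=1 w2=0 clk=1 w5=1 w0=1
t16.Δ3 w6=1 w2=0 clk=1 w5=1 w0=0
t17.Δ0 w6=1 w2=0 clk=1 w5=1 w0=0
t17.Δ1 w6=1 w2=0 clk=0 w5=1 w0=0
t18.Δ0 w6=1 w2=0 clk=0 w5=1 w0=0
t18.Δ1 w6=1 w2=0 clk=1 w5=1 w0=0
t18.Δ2 w6=1 w2=1 clk=1 w5=1 w0=0
t18.Δ3 w6=1 w2=1 clk=1 w5=1 w0=1
t19.Δ0 w6=1 w2=1 clk=1 w5=1 w0=1
t19.Δ1 w6=1 w2=1 clk=0 w5=1 w0=1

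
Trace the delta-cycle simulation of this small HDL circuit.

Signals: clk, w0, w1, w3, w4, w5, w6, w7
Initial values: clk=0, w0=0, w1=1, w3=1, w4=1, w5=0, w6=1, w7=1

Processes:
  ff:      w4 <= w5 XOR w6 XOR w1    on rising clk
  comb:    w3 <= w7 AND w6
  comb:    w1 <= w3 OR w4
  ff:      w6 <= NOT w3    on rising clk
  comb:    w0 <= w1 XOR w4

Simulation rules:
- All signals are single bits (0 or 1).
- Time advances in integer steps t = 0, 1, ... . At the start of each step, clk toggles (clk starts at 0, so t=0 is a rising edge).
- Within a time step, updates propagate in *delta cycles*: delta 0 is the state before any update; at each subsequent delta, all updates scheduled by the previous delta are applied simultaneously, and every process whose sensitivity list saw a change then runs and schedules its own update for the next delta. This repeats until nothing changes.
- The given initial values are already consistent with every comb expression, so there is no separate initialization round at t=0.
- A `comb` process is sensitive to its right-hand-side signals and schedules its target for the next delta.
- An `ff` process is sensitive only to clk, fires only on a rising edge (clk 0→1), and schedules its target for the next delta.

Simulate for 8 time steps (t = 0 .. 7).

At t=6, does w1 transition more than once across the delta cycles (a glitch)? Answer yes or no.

t0.Δ0 w7=1 w6=1 clk=0 w5=0 w4=1 w3=1 w0=0 w1=1
t0.Δ1 w7=1 w6=1 clk=1 w5=0 w4=1 w3=1 w0=0 w1=1
t0.Δ2 w7=1 w6=0 clk=1 w5=0 w4=0 w3=1 w0=0 w1=1
t0.Δ3 w7=1 w6=0 clk=1 w5=0 w4=0 w3=0 w0=1 w1=1
t0.Δ4 w7=1 w6=0 clk=1 w5=0 w4=0 w3=0 w0=1 w1=0
t0.Δ5 w7=1 w6=0 clk=1 w5=0 w4=0 w3=0 w0=0 w1=0
t1.Δ0 w7=1 w6=0 clk=1 w5=0 w4=0 w3=0 w0=0 w1=0
t1.Δ1 w7=1 w6=0 clk=0 w5=0 w4=0 w3=0 w0=0 w1=0
t2.Δ0 w7=1 w6=0 clk=0 w5=0 w4=0 w3=0 w0=0 w1=0
t2.Δ1 w7=1 w6=0 clk=1 w5=0 w4=0 w3=0 w0=0 w1=0
t2.Δ2 w7=1 w6=1 clk=1 w5=0 w4=0 w3=0 w0=0 w1=0
t2.Δ3 w7=1 w6=1 clk=1 w5=0 w4=0 w3=1 w0=0 w1=0
t2.Δ4 w7=1 w6=1 clk=1 w5=0 w4=0 w3=1 w0=0 w1=1
t2.Δ5 w7=1 w6=1 clk=1 w5=0 w4=0 w3=1 w0=1 w1=1
t3.Δ0 w7=1 w6=1 clk=1 w5=0 w4=0 w3=1 w0=1 w1=1
t3.Δ1 w7=1 w6=1 clk=0 w5=0 w4=0 w3=1 w0=1 w1=1
t4.Δ0 w7=1 w6=1 clk=0 w5=0 w4=0 w3=1 w0=1 w1=1
t4.Δ1 w7=1 w6=1 clk=1 w5=0 w4=0 w3=1 w0=1 w1=1
t4.Δ2 w7=1 w6=0 clk=1 w5=0 w4=0 w3=1 w0=1 w1=1
t4.Δ3 w7=1 w6=0 clk=1 w5=0 w4=0 w3=0 w0=1 w1=1
t4.Δ4 w7=1 w6=0 clk=1 w5=0 w4=0 w3=0 w0=1 w1=0
t4.Δ5 w7=1 w6=0 clk=1 w5=0 w4=0 w3=0 w0=0 w1=0
t5.Δ0 w7=1 w6=0 clk=1 w5=0 w4=0 w3=0 w0=0 w1=0
t5.Δ1 w7=1 w6=0 clk=0 w5=0 w4=0 w3=0 w0=0 w1=0
t6.Δ0 w7=1 w6=0 clk=0 w5=0 w4=0 w3=0 w0=0 w1=0
t6.Δ1 w7=1 w6=0 clk=1 w5=0 w4=0 w3=0 w0=0 w1=0
t6.Δ2 w7=1 w6=1 clk=1 w5=0 w4=0 w3=0 w0=0 w1=0
t6.Δ3 w7=1 w6=1 clk=1 w5=0 w4=0 w3=1 w0=0 w1=0
t6.Δ4 w7=1 w6=1 clk=1 w5=0 w4=0 w3=1 w0=0 w1=1
t6.Δ5 w7=1 w6=1 clk=1 w5=0 w4=0 w3=1 w0=1 w1=1
t7.Δ0 w7=1 w6=1 clk=1 w5=0 w4=0 w3=1 w0=1 w1=1
t7.Δ1 w7=1 w6=1 clk=0 w5=0 w4=0 w3=1 w0=1 w1=1

no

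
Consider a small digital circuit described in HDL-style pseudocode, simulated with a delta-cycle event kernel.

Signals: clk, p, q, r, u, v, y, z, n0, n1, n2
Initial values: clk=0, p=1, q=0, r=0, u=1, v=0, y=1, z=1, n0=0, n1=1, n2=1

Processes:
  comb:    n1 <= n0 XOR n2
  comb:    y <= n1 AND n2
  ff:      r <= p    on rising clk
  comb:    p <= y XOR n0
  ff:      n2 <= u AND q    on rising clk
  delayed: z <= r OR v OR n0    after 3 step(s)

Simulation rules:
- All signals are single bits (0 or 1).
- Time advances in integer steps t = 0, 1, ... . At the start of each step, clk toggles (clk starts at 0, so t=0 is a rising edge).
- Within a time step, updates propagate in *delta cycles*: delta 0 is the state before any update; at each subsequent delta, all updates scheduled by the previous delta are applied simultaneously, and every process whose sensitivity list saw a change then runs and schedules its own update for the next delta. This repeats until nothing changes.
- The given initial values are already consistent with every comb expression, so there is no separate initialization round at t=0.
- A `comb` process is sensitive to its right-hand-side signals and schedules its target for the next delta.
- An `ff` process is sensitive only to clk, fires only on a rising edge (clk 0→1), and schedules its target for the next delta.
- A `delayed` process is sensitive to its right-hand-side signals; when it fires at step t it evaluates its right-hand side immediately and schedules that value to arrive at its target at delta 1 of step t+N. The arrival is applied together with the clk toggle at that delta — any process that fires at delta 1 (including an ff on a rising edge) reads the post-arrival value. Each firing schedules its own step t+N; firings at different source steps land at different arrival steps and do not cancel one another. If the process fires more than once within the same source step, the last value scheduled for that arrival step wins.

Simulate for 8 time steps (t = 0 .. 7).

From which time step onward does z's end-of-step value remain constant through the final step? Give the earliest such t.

5

[bits: u,clk,n1,n2,n0,v,y,q,z,p,r]
t=0: Δ0=10110010110 Δ1=11110010110 Δ2=11100010111 Δ3=11000000111 Δ4=11000000101 | 4Δ
t=1: Δ0=11000000101 Δ1=10000000101 | 1Δ
t=2: Δ0=10000000101 Δ1=11000000101 Δ2=11000000100 | 2Δ
t=3: Δ0=11000000100 Δ1=10000000100 | 1Δ
t=4: Δ0=10000000100 Δ1=11000000100 | 1Δ
t=5: Δ0=11000000100 Δ1=10000000000 | 1Δ
t=6: Δ0=10000000000 Δ1=11000000000 | 1Δ
t=7: Δ0=11000000000 Δ1=10000000000 | 1Δ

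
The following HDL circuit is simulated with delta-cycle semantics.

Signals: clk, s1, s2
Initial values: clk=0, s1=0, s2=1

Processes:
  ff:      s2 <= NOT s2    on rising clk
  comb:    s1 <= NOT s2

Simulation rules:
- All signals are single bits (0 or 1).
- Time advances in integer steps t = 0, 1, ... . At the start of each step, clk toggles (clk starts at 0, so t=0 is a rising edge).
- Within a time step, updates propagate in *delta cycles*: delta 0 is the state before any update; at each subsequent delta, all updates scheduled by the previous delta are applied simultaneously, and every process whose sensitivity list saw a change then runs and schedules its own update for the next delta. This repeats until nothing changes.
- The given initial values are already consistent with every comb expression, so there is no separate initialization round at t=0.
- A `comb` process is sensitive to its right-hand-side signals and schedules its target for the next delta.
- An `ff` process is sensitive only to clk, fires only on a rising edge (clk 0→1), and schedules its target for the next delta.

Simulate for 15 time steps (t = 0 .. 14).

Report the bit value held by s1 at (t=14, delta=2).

[bits: s1,s2,clk]
t=0: Δ0=010 Δ1=011 Δ2=001 Δ3=101 | 3Δ
t=1: Δ0=101 Δ1=100 | 1Δ
t=2: Δ0=100 Δ1=101 Δ2=111 Δ3=011 | 3Δ
t=3: Δ0=011 Δ1=010 | 1Δ
t=4: Δ0=010 Δ1=011 Δ2=001 Δ3=101 | 3Δ
t=5: Δ0=101 Δ1=100 | 1Δ
t=6: Δ0=100 Δ1=101 Δ2=111 Δ3=011 | 3Δ
t=7: Δ0=011 Δ1=010 | 1Δ
t=8: Δ0=010 Δ1=011 Δ2=001 Δ3=101 | 3Δ
t=9: Δ0=101 Δ1=100 | 1Δ
t=10: Δ0=100 Δ1=101 Δ2=111 Δ3=011 | 3Δ
t=11: Δ0=011 Δ1=010 | 1Δ
t=12: Δ0=010 Δ1=011 Δ2=001 Δ3=101 | 3Δ
t=13: Δ0=101 Δ1=100 | 1Δ
t=14: Δ0=100 Δ1=101 Δ2=111 Δ3=011 | 3Δ

1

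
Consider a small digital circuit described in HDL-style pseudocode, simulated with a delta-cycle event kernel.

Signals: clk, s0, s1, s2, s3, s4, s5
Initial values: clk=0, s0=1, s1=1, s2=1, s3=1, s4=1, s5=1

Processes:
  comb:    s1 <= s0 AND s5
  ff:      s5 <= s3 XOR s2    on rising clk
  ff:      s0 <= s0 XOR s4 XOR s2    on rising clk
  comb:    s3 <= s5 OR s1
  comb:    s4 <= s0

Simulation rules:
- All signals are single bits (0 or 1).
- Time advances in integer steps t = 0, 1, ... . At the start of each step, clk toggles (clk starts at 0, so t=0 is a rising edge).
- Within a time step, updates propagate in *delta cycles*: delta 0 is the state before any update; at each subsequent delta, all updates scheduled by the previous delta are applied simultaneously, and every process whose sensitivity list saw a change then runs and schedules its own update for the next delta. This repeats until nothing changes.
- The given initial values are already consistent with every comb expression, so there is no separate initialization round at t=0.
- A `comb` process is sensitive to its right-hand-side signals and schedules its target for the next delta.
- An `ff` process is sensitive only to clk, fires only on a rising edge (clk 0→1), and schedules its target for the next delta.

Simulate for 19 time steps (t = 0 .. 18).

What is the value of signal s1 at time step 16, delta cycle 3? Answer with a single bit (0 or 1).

t=0 Δ0: clk=0 s2=1 s0=1 s1=1 s4=1 s5=1 s3=1
  Δ1: clk:0→1
  Δ2: s5:1→0
  Δ3: s1:1→0
  Δ4: s3:1→0
  (4Δ to stable)
t=1 Δ0: clk=1 s2=1 s0=1 s1=0 s4=1 s5=0 s3=0
  Δ1: clk:1→0
  (1Δ to stable)
t=2 Δ0: clk=0 s2=1 s0=1 s1=0 s4=1 s5=0 s3=0
  Δ1: clk:0→1
  Δ2: s5:0→1
  Δ3: s1:0→1, s3:0→1
  (3Δ to stable)
t=3 Δ0: clk=1 s2=1 s0=1 s1=1 s4=1 s5=1 s3=1
  Δ1: clk:1→0
  (1Δ to stable)
t=4 Δ0: clk=0 s2=1 s0=1 s1=1 s4=1 s5=1 s3=1
  Δ1: clk:0→1
  Δ2: s5:1→0
  Δ3: s1:1→0
  Δ4: s3:1→0
  (4Δ to stable)
t=5 Δ0: clk=1 s2=1 s0=1 s1=0 s4=1 s5=0 s3=0
  Δ1: clk:1→0
  (1Δ to stable)
t=6 Δ0: clk=0 s2=1 s0=1 s1=0 s4=1 s5=0 s3=0
  Δ1: clk:0→1
  Δ2: s5:0→1
  Δ3: s1:0→1, s3:0→1
  (3Δ to stable)
t=7 Δ0: clk=1 s2=1 s0=1 s1=1 s4=1 s5=1 s3=1
  Δ1: clk:1→0
  (1Δ to stable)
t=8 Δ0: clk=0 s2=1 s0=1 s1=1 s4=1 s5=1 s3=1
  Δ1: clk:0→1
  Δ2: s5:1→0
  Δ3: s1:1→0
  Δ4: s3:1→0
  (4Δ to stable)
t=9 Δ0: clk=1 s2=1 s0=1 s1=0 s4=1 s5=0 s3=0
  Δ1: clk:1→0
  (1Δ to stable)
t=10 Δ0: clk=0 s2=1 s0=1 s1=0 s4=1 s5=0 s3=0
  Δ1: clk:0→1
  Δ2: s5:0→1
  Δ3: s1:0→1, s3:0→1
  (3Δ to stable)
t=11 Δ0: clk=1 s2=1 s0=1 s1=1 s4=1 s5=1 s3=1
  Δ1: clk:1→0
  (1Δ to stable)
t=12 Δ0: clk=0 s2=1 s0=1 s1=1 s4=1 s5=1 s3=1
  Δ1: clk:0→1
  Δ2: s5:1→0
  Δ3: s1:1→0
  Δ4: s3:1→0
  (4Δ to stable)
t=13 Δ0: clk=1 s2=1 s0=1 s1=0 s4=1 s5=0 s3=0
  Δ1: clk:1→0
  (1Δ to stable)
t=14 Δ0: clk=0 s2=1 s0=1 s1=0 s4=1 s5=0 s3=0
  Δ1: clk:0→1
  Δ2: s5:0→1
  Δ3: s1:0→1, s3:0→1
  (3Δ to stable)
t=15 Δ0: clk=1 s2=1 s0=1 s1=1 s4=1 s5=1 s3=1
  Δ1: clk:1→0
  (1Δ to stable)
t=16 Δ0: clk=0 s2=1 s0=1 s1=1 s4=1 s5=1 s3=1
  Δ1: clk:0→1
  Δ2: s5:1→0
  Δ3: s1:1→0
  Δ4: s3:1→0
  (4Δ to stable)
t=17 Δ0: clk=1 s2=1 s0=1 s1=0 s4=1 s5=0 s3=0
  Δ1: clk:1→0
  (1Δ to stable)
t=18 Δ0: clk=0 s2=1 s0=1 s1=0 s4=1 s5=0 s3=0
  Δ1: clk:0→1
  Δ2: s5:0→1
  Δ3: s1:0→1, s3:0→1
  (3Δ to stable)

0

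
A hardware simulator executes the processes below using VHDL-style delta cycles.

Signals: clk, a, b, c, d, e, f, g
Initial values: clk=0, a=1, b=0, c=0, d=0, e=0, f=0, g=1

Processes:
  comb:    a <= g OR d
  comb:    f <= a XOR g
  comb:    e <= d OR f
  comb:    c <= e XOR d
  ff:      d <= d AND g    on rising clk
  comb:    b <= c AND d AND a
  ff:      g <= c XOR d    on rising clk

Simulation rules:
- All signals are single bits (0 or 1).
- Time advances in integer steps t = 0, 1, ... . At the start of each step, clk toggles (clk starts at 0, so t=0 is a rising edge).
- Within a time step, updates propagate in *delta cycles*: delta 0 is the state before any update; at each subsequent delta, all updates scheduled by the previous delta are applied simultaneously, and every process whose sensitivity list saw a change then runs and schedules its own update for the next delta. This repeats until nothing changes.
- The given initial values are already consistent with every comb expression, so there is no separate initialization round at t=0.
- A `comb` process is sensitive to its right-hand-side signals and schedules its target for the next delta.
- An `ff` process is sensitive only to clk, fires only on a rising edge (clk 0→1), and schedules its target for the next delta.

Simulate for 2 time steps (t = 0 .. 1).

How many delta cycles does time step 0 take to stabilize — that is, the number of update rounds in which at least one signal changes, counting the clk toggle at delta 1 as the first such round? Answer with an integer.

t=0 Δ0: g=1 a=1 e=0 f=0 c=0 d=0 b=0 clk=0
  Δ1: clk:0→1
  Δ2: g:1→0
  Δ3: a:1→0, f:0→1
  Δ4: e:0→1, f:1→0
  Δ5: e:1→0, c:0→1
  Δ6: c:1→0
  (6Δ to stable)
t=1 Δ0: g=0 a=0 e=0 f=0 c=0 d=0 b=0 clk=1
  Δ1: clk:1→0
  (1Δ to stable)

6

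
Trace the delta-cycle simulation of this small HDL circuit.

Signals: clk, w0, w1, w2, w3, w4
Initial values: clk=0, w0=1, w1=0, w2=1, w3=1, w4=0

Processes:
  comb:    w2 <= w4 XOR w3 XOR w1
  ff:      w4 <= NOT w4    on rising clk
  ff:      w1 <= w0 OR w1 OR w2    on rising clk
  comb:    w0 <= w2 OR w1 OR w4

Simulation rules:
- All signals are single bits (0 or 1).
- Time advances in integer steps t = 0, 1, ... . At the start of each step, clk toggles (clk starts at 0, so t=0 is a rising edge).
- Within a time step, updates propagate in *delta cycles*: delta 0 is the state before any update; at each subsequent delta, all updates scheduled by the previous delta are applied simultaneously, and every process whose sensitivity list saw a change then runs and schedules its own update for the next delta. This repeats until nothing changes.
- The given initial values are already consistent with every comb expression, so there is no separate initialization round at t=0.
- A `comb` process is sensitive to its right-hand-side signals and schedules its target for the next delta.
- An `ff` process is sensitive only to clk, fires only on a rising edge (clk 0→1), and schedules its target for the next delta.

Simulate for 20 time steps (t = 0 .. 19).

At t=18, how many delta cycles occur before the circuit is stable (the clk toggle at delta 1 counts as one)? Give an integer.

3

t0.Δ0 w4=0 clk=0 w1=0 w3=1 w0=1 w2=1
t0.Δ1 w4=0 clk=1 w1=0 w3=1 w0=1 w2=1
t0.Δ2 w4=1 clk=1 w1=1 w3=1 w0=1 w2=1
t1.Δ0 w4=1 clk=1 w1=1 w3=1 w0=1 w2=1
t1.Δ1 w4=1 clk=0 w1=1 w3=1 w0=1 w2=1
t2.Δ0 w4=1 clk=0 w1=1 w3=1 w0=1 w2=1
t2.Δ1 w4=1 clk=1 w1=1 w3=1 w0=1 w2=1
t2.Δ2 w4=0 clk=1 w1=1 w3=1 w0=1 w2=1
t2.Δ3 w4=0 clk=1 w1=1 w3=1 w0=1 w2=0
t3.Δ0 w4=0 clk=1 w1=1 w3=1 w0=1 w2=0
t3.Δ1 w4=0 clk=0 w1=1 w3=1 w0=1 w2=0
t4.Δ0 w4=0 clk=0 w1=1 w3=1 w0=1 w2=0
t4.Δ1 w4=0 clk=1 w1=1 w3=1 w0=1 w2=0
t4.Δ2 w4=1 clk=1 w1=1 w3=1 w0=1 w2=0
t4.Δ3 w4=1 clk=1 w1=1 w3=1 w0=1 w2=1
t5.Δ0 w4=1 clk=1 w1=1 w3=1 w0=1 w2=1
t5.Δ1 w4=1 clk=0 w1=1 w3=1 w0=1 w2=1
t6.Δ0 w4=1 clk=0 w1=1 w3=1 w0=1 w2=1
t6.Δ1 w4=1 clk=1 w1=1 w3=1 w0=1 w2=1
t6.Δ2 w4=0 clk=1 w1=1 w3=1 w0=1 w2=1
t6.Δ3 w4=0 clk=1 w1=1 w3=1 w0=1 w2=0
t7.Δ0 w4=0 clk=1 w1=1 w3=1 w0=1 w2=0
t7.Δ1 w4=0 clk=0 w1=1 w3=1 w0=1 w2=0
t8.Δ0 w4=0 clk=0 w1=1 w3=1 w0=1 w2=0
t8.Δ1 w4=0 clk=1 w1=1 w3=1 w0=1 w2=0
t8.Δ2 w4=1 clk=1 w1=1 w3=1 w0=1 w2=0
t8.Δ3 w4=1 clk=1 w1=1 w3=1 w0=1 w2=1
t9.Δ0 w4=1 clk=1 w1=1 w3=1 w0=1 w2=1
t9.Δ1 w4=1 clk=0 w1=1 w3=1 w0=1 w2=1
t10.Δ0 w4=1 clk=0 w1=1 w3=1 w0=1 w2=1
t10.Δ1 w4=1 clk=1 w1=1 w3=1 w0=1 w2=1
t10.Δ2 w4=0 clk=1 w1=1 w3=1 w0=1 w2=1
t10.Δ3 w4=0 clk=1 w1=1 w3=1 w0=1 w2=0
t11.Δ0 w4=0 clk=1 w1=1 w3=1 w0=1 w2=0
t11.Δ1 w4=0 clk=0 w1=1 w3=1 w0=1 w2=0
t12.Δ0 w4=0 clk=0 w1=1 w3=1 w0=1 w2=0
t12.Δ1 w4=0 clk=1 w1=1 w3=1 w0=1 w2=0
t12.Δ2 w4=1 clk=1 w1=1 w3=1 w0=1 w2=0
t12.Δ3 w4=1 clk=1 w1=1 w3=1 w0=1 w2=1
t13.Δ0 w4=1 clk=1 w1=1 w3=1 w0=1 w2=1
t13.Δ1 w4=1 clk=0 w1=1 w3=1 w0=1 w2=1
t14.Δ0 w4=1 clk=0 w1=1 w3=1 w0=1 w2=1
t14.Δ1 w4=1 clk=1 w1=1 w3=1 w0=1 w2=1
t14.Δ2 w4=0 clk=1 w1=1 w3=1 w0=1 w2=1
t14.Δ3 w4=0 clk=1 w1=1 w3=1 w0=1 w2=0
t15.Δ0 w4=0 clk=1 w1=1 w3=1 w0=1 w2=0
t15.Δ1 w4=0 clk=0 w1=1 w3=1 w0=1 w2=0
t16.Δ0 w4=0 clk=0 w1=1 w3=1 w0=1 w2=0
t16.Δ1 w4=0 clk=1 w1=1 w3=1 w0=1 w2=0
t16.Δ2 w4=1 clk=1 w1=1 w3=1 w0=1 w2=0
t16.Δ3 w4=1 clk=1 w1=1 w3=1 w0=1 w2=1
t17.Δ0 w4=1 clk=1 w1=1 w3=1 w0=1 w2=1
t17.Δ1 w4=1 clk=0 w1=1 w3=1 w0=1 w2=1
t18.Δ0 w4=1 clk=0 w1=1 w3=1 w0=1 w2=1
t18.Δ1 w4=1 clk=1 w1=1 w3=1 w0=1 w2=1
t18.Δ2 w4=0 clk=1 w1=1 w3=1 w0=1 w2=1
t18.Δ3 w4=0 clk=1 w1=1 w3=1 w0=1 w2=0
t19.Δ0 w4=0 clk=1 w1=1 w3=1 w0=1 w2=0
t19.Δ1 w4=0 clk=0 w1=1 w3=1 w0=1 w2=0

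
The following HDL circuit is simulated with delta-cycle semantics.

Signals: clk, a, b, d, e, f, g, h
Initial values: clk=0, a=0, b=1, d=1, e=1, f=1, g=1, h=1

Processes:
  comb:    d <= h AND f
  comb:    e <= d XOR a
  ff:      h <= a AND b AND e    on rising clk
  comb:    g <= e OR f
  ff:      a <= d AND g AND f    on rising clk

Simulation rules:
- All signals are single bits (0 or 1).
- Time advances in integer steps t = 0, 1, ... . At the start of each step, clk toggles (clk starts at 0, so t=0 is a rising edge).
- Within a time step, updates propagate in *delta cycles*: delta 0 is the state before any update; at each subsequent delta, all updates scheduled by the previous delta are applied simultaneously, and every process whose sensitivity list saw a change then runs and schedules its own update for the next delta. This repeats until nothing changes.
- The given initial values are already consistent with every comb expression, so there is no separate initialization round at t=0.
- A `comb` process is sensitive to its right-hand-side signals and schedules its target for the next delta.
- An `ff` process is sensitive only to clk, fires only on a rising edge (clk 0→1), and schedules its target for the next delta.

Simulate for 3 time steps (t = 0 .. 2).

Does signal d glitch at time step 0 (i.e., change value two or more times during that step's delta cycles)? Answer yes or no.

no

[bits: f,a,b,d,clk,e,h,g]
t=0: Δ0=10110111 Δ1=10111111 Δ2=11111101 Δ3=11101001 Δ4=11101101 | 4Δ
t=1: Δ0=11101101 Δ1=11100101 | 1Δ
t=2: Δ0=11100101 Δ1=11101101 Δ2=10101111 Δ3=10111011 Δ4=10111111 | 4Δ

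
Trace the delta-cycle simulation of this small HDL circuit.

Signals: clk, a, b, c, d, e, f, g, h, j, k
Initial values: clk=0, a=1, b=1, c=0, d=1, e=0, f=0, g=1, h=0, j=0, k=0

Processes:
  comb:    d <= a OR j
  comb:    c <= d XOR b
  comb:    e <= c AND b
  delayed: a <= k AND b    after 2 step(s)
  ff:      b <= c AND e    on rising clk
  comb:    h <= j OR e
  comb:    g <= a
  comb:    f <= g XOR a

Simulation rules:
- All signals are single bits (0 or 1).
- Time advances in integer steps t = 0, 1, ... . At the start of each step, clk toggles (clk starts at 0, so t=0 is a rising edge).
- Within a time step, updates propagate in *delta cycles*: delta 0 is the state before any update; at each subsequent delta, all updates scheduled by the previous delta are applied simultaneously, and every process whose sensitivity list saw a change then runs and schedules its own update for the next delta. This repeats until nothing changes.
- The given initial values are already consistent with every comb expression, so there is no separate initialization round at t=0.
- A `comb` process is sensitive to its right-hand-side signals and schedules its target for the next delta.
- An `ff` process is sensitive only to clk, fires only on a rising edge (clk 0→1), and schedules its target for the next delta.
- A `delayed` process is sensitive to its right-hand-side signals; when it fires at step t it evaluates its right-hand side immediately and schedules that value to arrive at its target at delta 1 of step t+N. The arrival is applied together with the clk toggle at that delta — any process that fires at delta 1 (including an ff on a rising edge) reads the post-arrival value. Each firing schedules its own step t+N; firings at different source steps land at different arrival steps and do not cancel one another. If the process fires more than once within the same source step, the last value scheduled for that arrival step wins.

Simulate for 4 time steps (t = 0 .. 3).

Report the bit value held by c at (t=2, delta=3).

0

[bits: a,c,k,j,d,g,f,clk,e,b,h]
t=0: Δ0=10001100010 Δ1=10001101010 Δ2=10001101000 Δ3=11001101000 | 3Δ
t=1: Δ0=11001101000 Δ1=11001100000 | 1Δ
t=2: Δ0=11001100000 Δ1=01001101000 Δ2=01000011000 Δ3=00000001000 | 3Δ
t=3: Δ0=00000001000 Δ1=00000000000 | 1Δ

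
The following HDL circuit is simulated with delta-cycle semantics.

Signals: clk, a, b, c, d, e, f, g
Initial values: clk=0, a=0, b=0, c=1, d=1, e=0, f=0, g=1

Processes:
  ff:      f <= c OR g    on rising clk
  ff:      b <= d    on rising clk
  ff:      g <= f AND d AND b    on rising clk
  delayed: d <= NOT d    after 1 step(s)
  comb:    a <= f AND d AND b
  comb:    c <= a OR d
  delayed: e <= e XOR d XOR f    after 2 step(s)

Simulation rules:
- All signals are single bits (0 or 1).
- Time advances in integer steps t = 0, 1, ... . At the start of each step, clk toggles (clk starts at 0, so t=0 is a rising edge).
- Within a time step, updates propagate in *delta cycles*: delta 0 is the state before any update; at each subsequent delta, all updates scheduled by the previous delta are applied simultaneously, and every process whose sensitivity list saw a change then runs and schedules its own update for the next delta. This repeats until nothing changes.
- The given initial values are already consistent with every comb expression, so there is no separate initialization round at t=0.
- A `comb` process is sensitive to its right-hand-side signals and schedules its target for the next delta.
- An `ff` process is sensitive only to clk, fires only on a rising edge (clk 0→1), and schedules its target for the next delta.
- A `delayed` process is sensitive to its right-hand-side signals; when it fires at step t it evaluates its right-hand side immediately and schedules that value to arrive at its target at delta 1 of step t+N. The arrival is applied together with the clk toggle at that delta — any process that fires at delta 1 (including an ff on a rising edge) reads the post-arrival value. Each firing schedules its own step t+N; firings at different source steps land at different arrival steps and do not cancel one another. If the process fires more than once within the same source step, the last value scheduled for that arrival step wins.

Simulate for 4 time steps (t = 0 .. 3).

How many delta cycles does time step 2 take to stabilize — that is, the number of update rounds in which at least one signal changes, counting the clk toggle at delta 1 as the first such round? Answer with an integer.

2

[bits: e,d,c,b,f,a,g,clk]
t=0: Δ0=01100010 Δ1=01100011 Δ2=01111001 Δ3=01111101 | 3Δ
t=1: Δ0=01111101 Δ1=01111100 | 1Δ
t=2: Δ0=01111100 Δ1=01111101 Δ2=01111111 | 2Δ
t=3: Δ0=01111111 Δ1=01111110 | 1Δ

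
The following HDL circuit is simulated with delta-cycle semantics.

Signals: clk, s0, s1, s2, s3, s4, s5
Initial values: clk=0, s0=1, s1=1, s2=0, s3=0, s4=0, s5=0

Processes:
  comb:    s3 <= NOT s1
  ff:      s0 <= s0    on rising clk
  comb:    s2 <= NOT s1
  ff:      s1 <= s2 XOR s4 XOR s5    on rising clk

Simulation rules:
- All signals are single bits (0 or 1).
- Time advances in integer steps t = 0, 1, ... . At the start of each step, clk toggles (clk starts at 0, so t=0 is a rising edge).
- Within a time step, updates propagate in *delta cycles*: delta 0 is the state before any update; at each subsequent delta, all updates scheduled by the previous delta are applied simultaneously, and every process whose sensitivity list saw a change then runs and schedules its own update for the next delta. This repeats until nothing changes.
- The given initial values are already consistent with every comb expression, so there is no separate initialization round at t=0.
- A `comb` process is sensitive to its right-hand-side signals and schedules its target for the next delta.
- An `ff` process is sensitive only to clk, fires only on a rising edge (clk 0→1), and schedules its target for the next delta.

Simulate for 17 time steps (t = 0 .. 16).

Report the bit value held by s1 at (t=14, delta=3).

1

t0.Δ0 s4=0 s5=0 s0=1 s2=0 s3=0 clk=0 s1=1
t0.Δ1 s4=0 s5=0 s0=1 s2=0 s3=0 clk=1 s1=1
t0.Δ2 s4=0 s5=0 s0=1 s2=0 s3=0 clk=1 s1=0
t0.Δ3 s4=0 s5=0 s0=1 s2=1 s3=1 clk=1 s1=0
t1.Δ0 s4=0 s5=0 s0=1 s2=1 s3=1 clk=1 s1=0
t1.Δ1 s4=0 s5=0 s0=1 s2=1 s3=1 clk=0 s1=0
t2.Δ0 s4=0 s5=0 s0=1 s2=1 s3=1 clk=0 s1=0
t2.Δ1 s4=0 s5=0 s0=1 s2=1 s3=1 clk=1 s1=0
t2.Δ2 s4=0 s5=0 s0=1 s2=1 s3=1 clk=1 s1=1
t2.Δ3 s4=0 s5=0 s0=1 s2=0 s3=0 clk=1 s1=1
t3.Δ0 s4=0 s5=0 s0=1 s2=0 s3=0 clk=1 s1=1
t3.Δ1 s4=0 s5=0 s0=1 s2=0 s3=0 clk=0 s1=1
t4.Δ0 s4=0 s5=0 s0=1 s2=0 s3=0 clk=0 s1=1
t4.Δ1 s4=0 s5=0 s0=1 s2=0 s3=0 clk=1 s1=1
t4.Δ2 s4=0 s5=0 s0=1 s2=0 s3=0 clk=1 s1=0
t4.Δ3 s4=0 s5=0 s0=1 s2=1 s3=1 clk=1 s1=0
t5.Δ0 s4=0 s5=0 s0=1 s2=1 s3=1 clk=1 s1=0
t5.Δ1 s4=0 s5=0 s0=1 s2=1 s3=1 clk=0 s1=0
t6.Δ0 s4=0 s5=0 s0=1 s2=1 s3=1 clk=0 s1=0
t6.Δ1 s4=0 s5=0 s0=1 s2=1 s3=1 clk=1 s1=0
t6.Δ2 s4=0 s5=0 s0=1 s2=1 s3=1 clk=1 s1=1
t6.Δ3 s4=0 s5=0 s0=1 s2=0 s3=0 clk=1 s1=1
t7.Δ0 s4=0 s5=0 s0=1 s2=0 s3=0 clk=1 s1=1
t7.Δ1 s4=0 s5=0 s0=1 s2=0 s3=0 clk=0 s1=1
t8.Δ0 s4=0 s5=0 s0=1 s2=0 s3=0 clk=0 s1=1
t8.Δ1 s4=0 s5=0 s0=1 s2=0 s3=0 clk=1 s1=1
t8.Δ2 s4=0 s5=0 s0=1 s2=0 s3=0 clk=1 s1=0
t8.Δ3 s4=0 s5=0 s0=1 s2=1 s3=1 clk=1 s1=0
t9.Δ0 s4=0 s5=0 s0=1 s2=1 s3=1 clk=1 s1=0
t9.Δ1 s4=0 s5=0 s0=1 s2=1 s3=1 clk=0 s1=0
t10.Δ0 s4=0 s5=0 s0=1 s2=1 s3=1 clk=0 s1=0
t10.Δ1 s4=0 s5=0 s0=1 s2=1 s3=1 clk=1 s1=0
t10.Δ2 s4=0 s5=0 s0=1 s2=1 s3=1 clk=1 s1=1
t10.Δ3 s4=0 s5=0 s0=1 s2=0 s3=0 clk=1 s1=1
t11.Δ0 s4=0 s5=0 s0=1 s2=0 s3=0 clk=1 s1=1
t11.Δ1 s4=0 s5=0 s0=1 s2=0 s3=0 clk=0 s1=1
t12.Δ0 s4=0 s5=0 s0=1 s2=0 s3=0 clk=0 s1=1
t12.Δ1 s4=0 s5=0 s0=1 s2=0 s3=0 clk=1 s1=1
t12.Δ2 s4=0 s5=0 s0=1 s2=0 s3=0 clk=1 s1=0
t12.Δ3 s4=0 s5=0 s0=1 s2=1 s3=1 clk=1 s1=0
t13.Δ0 s4=0 s5=0 s0=1 s2=1 s3=1 clk=1 s1=0
t13.Δ1 s4=0 s5=0 s0=1 s2=1 s3=1 clk=0 s1=0
t14.Δ0 s4=0 s5=0 s0=1 s2=1 s3=1 clk=0 s1=0
t14.Δ1 s4=0 s5=0 s0=1 s2=1 s3=1 clk=1 s1=0
t14.Δ2 s4=0 s5=0 s0=1 s2=1 s3=1 clk=1 s1=1
t14.Δ3 s4=0 s5=0 s0=1 s2=0 s3=0 clk=1 s1=1
t15.Δ0 s4=0 s5=0 s0=1 s2=0 s3=0 clk=1 s1=1
t15.Δ1 s4=0 s5=0 s0=1 s2=0 s3=0 clk=0 s1=1
t16.Δ0 s4=0 s5=0 s0=1 s2=0 s3=0 clk=0 s1=1
t16.Δ1 s4=0 s5=0 s0=1 s2=0 s3=0 clk=1 s1=1
t16.Δ2 s4=0 s5=0 s0=1 s2=0 s3=0 clk=1 s1=0
t16.Δ3 s4=0 s5=0 s0=1 s2=1 s3=1 clk=1 s1=0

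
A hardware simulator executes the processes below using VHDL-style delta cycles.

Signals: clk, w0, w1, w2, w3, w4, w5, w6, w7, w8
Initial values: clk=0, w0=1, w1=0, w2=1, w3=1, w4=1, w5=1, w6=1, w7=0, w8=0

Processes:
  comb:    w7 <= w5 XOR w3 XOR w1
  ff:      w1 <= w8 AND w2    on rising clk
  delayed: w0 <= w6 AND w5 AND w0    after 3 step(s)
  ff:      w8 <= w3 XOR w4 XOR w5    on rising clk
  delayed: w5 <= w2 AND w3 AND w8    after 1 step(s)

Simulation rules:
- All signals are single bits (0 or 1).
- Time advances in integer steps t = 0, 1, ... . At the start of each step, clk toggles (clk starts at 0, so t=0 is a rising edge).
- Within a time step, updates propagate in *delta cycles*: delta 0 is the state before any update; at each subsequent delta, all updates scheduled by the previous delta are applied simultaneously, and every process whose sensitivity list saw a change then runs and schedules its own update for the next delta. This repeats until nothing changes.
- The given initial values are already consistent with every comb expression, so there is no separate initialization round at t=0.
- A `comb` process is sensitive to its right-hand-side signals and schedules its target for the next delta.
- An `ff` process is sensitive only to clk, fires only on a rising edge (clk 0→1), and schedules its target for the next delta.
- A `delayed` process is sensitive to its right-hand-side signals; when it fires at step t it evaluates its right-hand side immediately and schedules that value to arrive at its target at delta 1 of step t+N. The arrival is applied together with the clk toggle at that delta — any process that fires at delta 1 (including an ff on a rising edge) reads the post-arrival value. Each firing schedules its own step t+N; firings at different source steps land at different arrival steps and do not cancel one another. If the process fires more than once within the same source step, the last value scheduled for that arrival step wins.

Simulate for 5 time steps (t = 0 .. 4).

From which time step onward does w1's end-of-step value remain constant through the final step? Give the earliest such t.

t0.Δ0 w5=1 w4=1 w1=0 clk=0 w6=1 w7=0 w3=1 w2=1 w0=1 w8=0
t0.Δ1 w5=1 w4=1 w1=0 clk=1 w6=1 w7=0 w3=1 w2=1 w0=1 w8=0
t0.Δ2 w5=1 w4=1 w1=0 clk=1 w6=1 w7=0 w3=1 w2=1 w0=1 w8=1
t1.Δ0 w5=1 w4=1 w1=0 clk=1 w6=1 w7=0 w3=1 w2=1 w0=1 w8=1
t1.Δ1 w5=1 w4=1 w1=0 clk=0 w6=1 w7=0 w3=1 w2=1 w0=1 w8=1
t2.Δ0 w5=1 w4=1 w1=0 clk=0 w6=1 w7=0 w3=1 w2=1 w0=1 w8=1
t2.Δ1 w5=1 w4=1 w1=0 clk=1 w6=1 w7=0 w3=1 w2=1 w0=1 w8=1
t2.Δ2 w5=1 w4=1 w1=1 clk=1 w6=1 w7=0 w3=1 w2=1 w0=1 w8=1
t2.Δ3 w5=1 w4=1 w1=1 clk=1 w6=1 w7=1 w3=1 w2=1 w0=1 w8=1
t3.Δ0 w5=1 w4=1 w1=1 clk=1 w6=1 w7=1 w3=1 w2=1 w0=1 w8=1
t3.Δ1 w5=1 w4=1 w1=1 clk=0 w6=1 w7=1 w3=1 w2=1 w0=1 w8=1
t4.Δ0 w5=1 w4=1 w1=1 clk=0 w6=1 w7=1 w3=1 w2=1 w0=1 w8=1
t4.Δ1 w5=1 w4=1 w1=1 clk=1 w6=1 w7=1 w3=1 w2=1 w0=1 w8=1

2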